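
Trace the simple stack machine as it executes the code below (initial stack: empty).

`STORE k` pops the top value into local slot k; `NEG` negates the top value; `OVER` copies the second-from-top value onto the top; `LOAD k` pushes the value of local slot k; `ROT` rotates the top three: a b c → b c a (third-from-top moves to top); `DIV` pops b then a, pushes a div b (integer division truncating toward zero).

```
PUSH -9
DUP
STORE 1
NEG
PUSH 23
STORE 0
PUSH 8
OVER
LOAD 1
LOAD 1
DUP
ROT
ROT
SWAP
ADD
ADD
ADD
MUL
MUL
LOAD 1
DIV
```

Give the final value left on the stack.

144

PUSH -9 : -9
DUP     : -9 -9
STORE 1 : -9
NEG     : 9
PUSH 23 : 9 23
STORE 0 : 9
PUSH 8  : 9 8
OVER    : 9 8 9
LOAD 1  : 9 8 9 -9
LOAD 1  : 9 8 9 -9 -9
DUP     : 9 8 9 -9 -9 -9
ROT     : 9 8 9 -9 -9 -9
ROT     : 9 8 9 -9 -9 -9
SWAP    : 9 8 9 -9 -9 -9
ADD     : 9 8 9 -9 -18
ADD     : 9 8 9 -27
ADD     : 9 8 -18
MUL     : 9 -144
MUL     : -1296
LOAD 1  : -1296 -9
DIV     : 144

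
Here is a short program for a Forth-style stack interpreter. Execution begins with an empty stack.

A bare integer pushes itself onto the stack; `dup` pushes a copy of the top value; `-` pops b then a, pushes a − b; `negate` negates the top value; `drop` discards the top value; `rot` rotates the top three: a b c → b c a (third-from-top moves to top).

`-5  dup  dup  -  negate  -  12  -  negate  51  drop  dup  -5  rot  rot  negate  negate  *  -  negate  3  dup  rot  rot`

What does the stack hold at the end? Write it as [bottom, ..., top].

-5      -5
dup     -5 -5
dup     -5 -5 -5
-       -5 0
negate  -5 0
-       -5
12      -5 12
-       -17
negate  17
51      17 51
drop    17
dup     17 17
-5      17 17 -5
rot     17 -5 17
rot     -5 17 17
negate  -5 17 -17
negate  -5 17 17
*       -5 289
-       -294
negate  294
3       294 3
dup     294 3 3
rot     3 3 294
rot     3 294 3

[3, 294, 3]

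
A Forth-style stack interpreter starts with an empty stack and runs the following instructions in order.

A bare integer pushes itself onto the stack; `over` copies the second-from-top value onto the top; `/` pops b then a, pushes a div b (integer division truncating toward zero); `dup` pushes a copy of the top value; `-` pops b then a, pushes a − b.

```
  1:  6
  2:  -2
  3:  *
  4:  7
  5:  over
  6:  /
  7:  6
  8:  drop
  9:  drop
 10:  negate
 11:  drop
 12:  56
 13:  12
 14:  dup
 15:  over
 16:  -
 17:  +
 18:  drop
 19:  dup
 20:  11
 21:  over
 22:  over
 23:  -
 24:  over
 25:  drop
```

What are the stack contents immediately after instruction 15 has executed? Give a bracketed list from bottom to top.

[56, 12, 12, 12]

6      : [6]
-2     : [6, -2]
*      : [-12]
7      : [-12, 7]
over   : [-12, 7, -12]
/      : [-12, 0]
6      : [-12, 0, 6]
drop   : [-12, 0]
drop   : [-12]
negate : [12]
drop   : []
56     : [56]
12     : [56, 12]
dup    : [56, 12, 12]
over   : [56, 12, 12, 12]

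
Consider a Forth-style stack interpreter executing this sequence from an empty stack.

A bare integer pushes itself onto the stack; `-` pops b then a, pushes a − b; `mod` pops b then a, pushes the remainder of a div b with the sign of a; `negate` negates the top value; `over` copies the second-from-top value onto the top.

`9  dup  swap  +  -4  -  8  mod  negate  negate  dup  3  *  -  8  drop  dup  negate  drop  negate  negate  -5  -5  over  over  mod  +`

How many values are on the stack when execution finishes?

9      → 9
dup    → 9 9
swap   → 9 9
+      → 18
-4     → 18 -4
-      → 22
8      → 22 8
mod    → 6
negate → -6
negate → 6
dup    → 6 6
3      → 6 6 3
*      → 6 18
-      → -12
8      → -12 8
drop   → -12
dup    → -12 -12
negate → -12 12
drop   → -12
negate → 12
negate → -12
-5     → -12 -5
-5     → -12 -5 -5
over   → -12 -5 -5 -5
over   → -12 -5 -5 -5 -5
mod    → -12 -5 -5 0
+      → -12 -5 -5

3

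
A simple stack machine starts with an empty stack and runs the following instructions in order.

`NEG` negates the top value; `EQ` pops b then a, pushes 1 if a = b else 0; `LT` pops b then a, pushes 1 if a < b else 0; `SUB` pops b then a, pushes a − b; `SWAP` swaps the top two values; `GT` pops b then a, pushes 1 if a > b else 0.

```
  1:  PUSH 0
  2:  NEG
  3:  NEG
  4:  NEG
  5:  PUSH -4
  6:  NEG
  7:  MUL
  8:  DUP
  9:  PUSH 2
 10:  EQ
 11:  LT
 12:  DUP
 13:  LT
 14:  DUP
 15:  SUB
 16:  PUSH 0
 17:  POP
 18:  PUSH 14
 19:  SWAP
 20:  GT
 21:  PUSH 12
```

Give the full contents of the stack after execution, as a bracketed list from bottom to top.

[1, 12]

PUSH 0  : 0
NEG     : 0
NEG     : 0
NEG     : 0
PUSH -4 : 0 -4
NEG     : 0 4
MUL     : 0
DUP     : 0 0
PUSH 2  : 0 0 2
EQ      : 0 0
LT      : 0
DUP     : 0 0
LT      : 0
DUP     : 0 0
SUB     : 0
PUSH 0  : 0 0
POP     : 0
PUSH 14 : 0 14
SWAP    : 14 0
GT      : 1
PUSH 12 : 1 12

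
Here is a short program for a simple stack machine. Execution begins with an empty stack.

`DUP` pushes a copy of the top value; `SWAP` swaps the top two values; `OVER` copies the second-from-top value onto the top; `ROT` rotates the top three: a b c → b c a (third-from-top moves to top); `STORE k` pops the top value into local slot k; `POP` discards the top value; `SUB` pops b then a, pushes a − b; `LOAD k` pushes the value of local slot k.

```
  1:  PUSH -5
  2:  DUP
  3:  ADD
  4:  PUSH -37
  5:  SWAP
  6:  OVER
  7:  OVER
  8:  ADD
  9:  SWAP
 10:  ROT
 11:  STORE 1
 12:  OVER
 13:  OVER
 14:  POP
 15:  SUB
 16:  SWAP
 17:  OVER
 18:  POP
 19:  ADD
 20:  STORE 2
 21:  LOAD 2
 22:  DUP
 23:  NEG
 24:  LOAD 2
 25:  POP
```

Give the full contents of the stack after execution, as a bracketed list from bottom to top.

[-10, 10]

PUSH -5   -5
DUP       -5 -5
ADD       -10
PUSH -37  -10 -37
SWAP      -37 -10
OVER      -37 -10 -37
OVER      -37 -10 -37 -10
ADD       -37 -10 -47
SWAP      -37 -47 -10
ROT       -47 -10 -37
STORE 1   -47 -10
OVER      -47 -10 -47
OVER      -47 -10 -47 -10
POP       -47 -10 -47
SUB       -47 37
SWAP      37 -47
OVER      37 -47 37
POP       37 -47
ADD       -10
STORE 2   (empty)
LOAD 2    -10
DUP       -10 -10
NEG       -10 10
LOAD 2    -10 10 -10
POP       -10 10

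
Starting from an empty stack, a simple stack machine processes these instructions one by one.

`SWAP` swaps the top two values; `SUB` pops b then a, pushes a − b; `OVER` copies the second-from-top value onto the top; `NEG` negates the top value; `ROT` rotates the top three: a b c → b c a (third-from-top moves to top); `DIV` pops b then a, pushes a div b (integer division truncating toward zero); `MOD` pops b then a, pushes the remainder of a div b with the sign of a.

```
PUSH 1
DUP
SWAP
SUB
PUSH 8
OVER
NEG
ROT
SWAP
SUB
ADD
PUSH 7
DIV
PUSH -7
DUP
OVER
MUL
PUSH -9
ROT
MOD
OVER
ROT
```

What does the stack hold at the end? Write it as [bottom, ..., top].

PUSH 1  : [1]
DUP     : [1, 1]
SWAP    : [1, 1]
SUB     : [0]
PUSH 8  : [0, 8]
OVER    : [0, 8, 0]
NEG     : [0, 8, 0]
ROT     : [8, 0, 0]
SWAP    : [8, 0, 0]
SUB     : [8, 0]
ADD     : [8]
PUSH 7  : [8, 7]
DIV     : [1]
PUSH -7 : [1, -7]
DUP     : [1, -7, -7]
OVER    : [1, -7, -7, -7]
MUL     : [1, -7, 49]
PUSH -9 : [1, -7, 49, -9]
ROT     : [1, 49, -9, -7]
MOD     : [1, 49, -2]
OVER    : [1, 49, -2, 49]
ROT     : [1, -2, 49, 49]

[1, -2, 49, 49]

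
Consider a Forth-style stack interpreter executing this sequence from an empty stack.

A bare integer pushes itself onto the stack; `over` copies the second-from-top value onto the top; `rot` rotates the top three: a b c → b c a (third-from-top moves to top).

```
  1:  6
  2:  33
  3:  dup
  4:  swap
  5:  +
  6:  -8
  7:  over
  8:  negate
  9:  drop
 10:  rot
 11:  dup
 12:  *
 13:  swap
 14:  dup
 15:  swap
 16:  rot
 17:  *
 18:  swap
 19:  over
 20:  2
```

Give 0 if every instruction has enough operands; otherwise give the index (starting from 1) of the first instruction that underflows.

6      -> [6]
33     -> [6, 33]
dup    -> [6, 33, 33]
swap   -> [6, 33, 33]
+      -> [6, 66]
-8     -> [6, 66, -8]
over   -> [6, 66, -8, 66]
negate -> [6, 66, -8, -66]
drop   -> [6, 66, -8]
rot    -> [66, -8, 6]
dup    -> [66, -8, 6, 6]
*      -> [66, -8, 36]
swap   -> [66, 36, -8]
dup    -> [66, 36, -8, -8]
swap   -> [66, 36, -8, -8]
rot    -> [66, -8, -8, 36]
*      -> [66, -8, -288]
swap   -> [66, -288, -8]
over   -> [66, -288, -8, -288]
2      -> [66, -288, -8, -288, 2]

0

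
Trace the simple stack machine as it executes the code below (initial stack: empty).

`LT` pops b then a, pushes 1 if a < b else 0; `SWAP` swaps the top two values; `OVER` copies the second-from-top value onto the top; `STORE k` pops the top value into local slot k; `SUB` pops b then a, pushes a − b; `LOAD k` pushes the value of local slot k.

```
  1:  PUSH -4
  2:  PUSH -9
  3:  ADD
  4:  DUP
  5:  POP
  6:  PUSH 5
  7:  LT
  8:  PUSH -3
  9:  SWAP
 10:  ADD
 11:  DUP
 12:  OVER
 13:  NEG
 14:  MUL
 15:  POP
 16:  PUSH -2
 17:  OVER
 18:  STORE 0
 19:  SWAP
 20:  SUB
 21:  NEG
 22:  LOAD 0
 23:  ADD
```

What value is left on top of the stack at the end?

-2

PUSH -4 -> -4
PUSH -9 -> -4 -9
ADD     -> -13
DUP     -> -13 -13
POP     -> -13
PUSH 5  -> -13 5
LT      -> 1
PUSH -3 -> 1 -3
SWAP    -> -3 1
ADD     -> -2
DUP     -> -2 -2
OVER    -> -2 -2 -2
NEG     -> -2 -2 2
MUL     -> -2 -4
POP     -> -2
PUSH -2 -> -2 -2
OVER    -> -2 -2 -2
STORE 0 -> -2 -2
SWAP    -> -2 -2
SUB     -> 0
NEG     -> 0
LOAD 0  -> 0 -2
ADD     -> -2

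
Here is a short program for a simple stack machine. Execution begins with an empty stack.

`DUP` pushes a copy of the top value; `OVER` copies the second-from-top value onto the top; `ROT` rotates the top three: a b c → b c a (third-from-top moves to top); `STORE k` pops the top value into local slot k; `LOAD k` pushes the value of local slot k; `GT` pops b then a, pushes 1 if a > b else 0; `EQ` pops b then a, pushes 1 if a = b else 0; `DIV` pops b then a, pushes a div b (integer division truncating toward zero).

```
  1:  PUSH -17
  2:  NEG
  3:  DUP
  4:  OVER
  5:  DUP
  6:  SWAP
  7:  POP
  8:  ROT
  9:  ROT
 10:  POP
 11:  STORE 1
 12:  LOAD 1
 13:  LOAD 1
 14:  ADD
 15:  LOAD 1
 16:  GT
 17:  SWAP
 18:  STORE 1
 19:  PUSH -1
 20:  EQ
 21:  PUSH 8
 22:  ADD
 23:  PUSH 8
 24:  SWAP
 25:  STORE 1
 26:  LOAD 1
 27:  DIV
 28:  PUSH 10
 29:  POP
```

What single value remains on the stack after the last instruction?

PUSH -17 → [-17]
NEG      → [17]
DUP      → [17, 17]
OVER     → [17, 17, 17]
DUP      → [17, 17, 17, 17]
SWAP     → [17, 17, 17, 17]
POP      → [17, 17, 17]
ROT      → [17, 17, 17]
ROT      → [17, 17, 17]
POP      → [17, 17]
STORE 1  → [17]
LOAD 1   → [17, 17]
LOAD 1   → [17, 17, 17]
ADD      → [17, 34]
LOAD 1   → [17, 34, 17]
GT       → [17, 1]
SWAP     → [1, 17]
STORE 1  → [1]
PUSH -1  → [1, -1]
EQ       → [0]
PUSH 8   → [0, 8]
ADD      → [8]
PUSH 8   → [8, 8]
SWAP     → [8, 8]
STORE 1  → [8]
LOAD 1   → [8, 8]
DIV      → [1]
PUSH 10  → [1, 10]
POP      → [1]

1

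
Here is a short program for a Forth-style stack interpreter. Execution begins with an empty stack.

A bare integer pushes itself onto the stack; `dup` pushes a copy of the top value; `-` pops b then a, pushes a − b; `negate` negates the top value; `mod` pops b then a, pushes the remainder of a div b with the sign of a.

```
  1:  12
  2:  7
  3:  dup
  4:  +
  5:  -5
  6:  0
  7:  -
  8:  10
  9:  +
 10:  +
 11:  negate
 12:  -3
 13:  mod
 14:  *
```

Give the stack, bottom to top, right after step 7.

12  → [12]
7   → [12, 7]
dup → [12, 7, 7]
+   → [12, 14]
-5  → [12, 14, -5]
0   → [12, 14, -5, 0]
-   → [12, 14, -5]

[12, 14, -5]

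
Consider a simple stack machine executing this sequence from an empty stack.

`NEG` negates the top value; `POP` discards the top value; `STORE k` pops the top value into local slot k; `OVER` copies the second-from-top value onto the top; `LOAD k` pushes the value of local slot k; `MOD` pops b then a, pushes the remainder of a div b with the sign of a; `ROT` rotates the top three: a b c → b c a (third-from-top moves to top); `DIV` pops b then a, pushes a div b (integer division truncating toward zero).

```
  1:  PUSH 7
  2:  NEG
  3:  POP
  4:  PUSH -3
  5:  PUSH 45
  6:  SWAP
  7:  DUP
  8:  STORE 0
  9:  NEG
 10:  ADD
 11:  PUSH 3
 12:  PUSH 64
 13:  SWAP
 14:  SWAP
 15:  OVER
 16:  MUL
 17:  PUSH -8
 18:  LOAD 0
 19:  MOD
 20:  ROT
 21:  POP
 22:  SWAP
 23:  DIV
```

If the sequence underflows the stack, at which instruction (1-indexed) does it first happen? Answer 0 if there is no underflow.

PUSH 7  : 7
NEG     : -7
POP     : (empty)
PUSH -3 : -3
PUSH 45 : -3 45
SWAP    : 45 -3
DUP     : 45 -3 -3
STORE 0 : 45 -3
NEG     : 45 3
ADD     : 48
PUSH 3  : 48 3
PUSH 64 : 48 3 64
SWAP    : 48 64 3
SWAP    : 48 3 64
OVER    : 48 3 64 3
MUL     : 48 3 192
PUSH -8 : 48 3 192 -8
LOAD 0  : 48 3 192 -8 -3
MOD     : 48 3 192 -2
ROT     : 48 192 -2 3
POP     : 48 192 -2
SWAP    : 48 -2 192
DIV     : 48 0

0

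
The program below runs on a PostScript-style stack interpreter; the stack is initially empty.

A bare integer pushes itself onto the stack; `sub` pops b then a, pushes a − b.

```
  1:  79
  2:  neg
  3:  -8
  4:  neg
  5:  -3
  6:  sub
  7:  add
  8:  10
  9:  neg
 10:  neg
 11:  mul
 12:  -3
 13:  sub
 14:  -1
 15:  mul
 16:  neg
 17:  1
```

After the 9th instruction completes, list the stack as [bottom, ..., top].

[-68, -10]

79  : [79]
neg : [-79]
-8  : [-79, -8]
neg : [-79, 8]
-3  : [-79, 8, -3]
sub : [-79, 11]
add : [-68]
10  : [-68, 10]
neg : [-68, -10]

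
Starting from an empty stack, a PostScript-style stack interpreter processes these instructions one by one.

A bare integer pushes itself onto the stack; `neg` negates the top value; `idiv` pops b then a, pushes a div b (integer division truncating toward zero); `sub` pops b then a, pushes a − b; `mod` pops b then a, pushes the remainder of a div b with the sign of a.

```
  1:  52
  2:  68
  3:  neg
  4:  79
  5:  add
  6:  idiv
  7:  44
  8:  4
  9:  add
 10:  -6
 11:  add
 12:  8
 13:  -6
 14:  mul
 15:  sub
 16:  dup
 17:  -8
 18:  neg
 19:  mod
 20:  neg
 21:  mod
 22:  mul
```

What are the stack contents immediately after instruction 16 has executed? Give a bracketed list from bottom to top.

[4, 90, 90]

52   : [52]
68   : [52, 68]
neg  : [52, -68]
79   : [52, -68, 79]
add  : [52, 11]
idiv : [4]
44   : [4, 44]
4    : [4, 44, 4]
add  : [4, 48]
-6   : [4, 48, -6]
add  : [4, 42]
8    : [4, 42, 8]
-6   : [4, 42, 8, -6]
mul  : [4, 42, -48]
sub  : [4, 90]
dup  : [4, 90, 90]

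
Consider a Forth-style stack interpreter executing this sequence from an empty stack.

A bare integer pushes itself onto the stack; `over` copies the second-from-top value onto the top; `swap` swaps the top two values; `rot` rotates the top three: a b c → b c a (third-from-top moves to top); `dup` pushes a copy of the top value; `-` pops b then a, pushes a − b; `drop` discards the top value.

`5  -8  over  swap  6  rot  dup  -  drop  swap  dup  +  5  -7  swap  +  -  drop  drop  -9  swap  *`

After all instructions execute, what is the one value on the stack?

-45

5    : 5
-8   : 5 -8
over : 5 -8 5
swap : 5 5 -8
6    : 5 5 -8 6
rot  : 5 -8 6 5
dup  : 5 -8 6 5 5
-    : 5 -8 6 0
drop : 5 -8 6
swap : 5 6 -8
dup  : 5 6 -8 -8
+    : 5 6 -16
5    : 5 6 -16 5
-7   : 5 6 -16 5 -7
swap : 5 6 -16 -7 5
+    : 5 6 -16 -2
-    : 5 6 -14
drop : 5 6
drop : 5
-9   : 5 -9
swap : -9 5
*    : -45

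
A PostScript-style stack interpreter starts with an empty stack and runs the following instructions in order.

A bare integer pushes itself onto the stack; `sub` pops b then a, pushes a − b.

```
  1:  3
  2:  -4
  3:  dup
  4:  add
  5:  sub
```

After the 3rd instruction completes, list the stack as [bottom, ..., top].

[3, -4, -4]

3   → [3]
-4  → [3, -4]
dup → [3, -4, -4]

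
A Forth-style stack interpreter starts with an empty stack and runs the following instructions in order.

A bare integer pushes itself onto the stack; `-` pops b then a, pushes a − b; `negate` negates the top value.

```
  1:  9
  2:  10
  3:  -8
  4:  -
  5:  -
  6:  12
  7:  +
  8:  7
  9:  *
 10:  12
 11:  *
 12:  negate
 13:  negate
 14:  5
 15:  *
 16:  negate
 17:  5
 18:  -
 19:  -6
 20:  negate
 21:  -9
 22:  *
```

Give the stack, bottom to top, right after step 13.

[252]

9      -> [9]
10     -> [9, 10]
-8     -> [9, 10, -8]
-      -> [9, 18]
-      -> [-9]
12     -> [-9, 12]
+      -> [3]
7      -> [3, 7]
*      -> [21]
12     -> [21, 12]
*      -> [252]
negate -> [-252]
negate -> [252]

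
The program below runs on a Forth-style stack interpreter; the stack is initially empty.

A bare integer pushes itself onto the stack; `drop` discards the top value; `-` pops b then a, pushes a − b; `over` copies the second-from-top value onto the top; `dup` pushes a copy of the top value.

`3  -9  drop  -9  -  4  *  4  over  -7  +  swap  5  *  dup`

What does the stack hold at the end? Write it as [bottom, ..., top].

[48, 41, 20, 20]

3    -> 3
-9   -> 3 -9
drop -> 3
-9   -> 3 -9
-    -> 12
4    -> 12 4
*    -> 48
4    -> 48 4
over -> 48 4 48
-7   -> 48 4 48 -7
+    -> 48 4 41
swap -> 48 41 4
5    -> 48 41 4 5
*    -> 48 41 20
dup  -> 48 41 20 20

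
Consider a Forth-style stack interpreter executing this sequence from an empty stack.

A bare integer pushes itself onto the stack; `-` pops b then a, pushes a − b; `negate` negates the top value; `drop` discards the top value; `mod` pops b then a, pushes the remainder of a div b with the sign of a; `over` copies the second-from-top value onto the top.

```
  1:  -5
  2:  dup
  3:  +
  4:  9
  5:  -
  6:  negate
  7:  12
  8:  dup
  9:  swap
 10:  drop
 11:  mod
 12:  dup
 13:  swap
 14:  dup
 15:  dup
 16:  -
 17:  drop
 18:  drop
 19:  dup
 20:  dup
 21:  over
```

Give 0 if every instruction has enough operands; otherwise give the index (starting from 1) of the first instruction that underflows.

0

-5     -> -5
dup    -> -5 -5
+      -> -10
9      -> -10 9
-      -> -19
negate -> 19
12     -> 19 12
dup    -> 19 12 12
swap   -> 19 12 12
drop   -> 19 12
mod    -> 7
dup    -> 7 7
swap   -> 7 7
dup    -> 7 7 7
dup    -> 7 7 7 7
-      -> 7 7 0
drop   -> 7 7
drop   -> 7
dup    -> 7 7
dup    -> 7 7 7
over   -> 7 7 7 7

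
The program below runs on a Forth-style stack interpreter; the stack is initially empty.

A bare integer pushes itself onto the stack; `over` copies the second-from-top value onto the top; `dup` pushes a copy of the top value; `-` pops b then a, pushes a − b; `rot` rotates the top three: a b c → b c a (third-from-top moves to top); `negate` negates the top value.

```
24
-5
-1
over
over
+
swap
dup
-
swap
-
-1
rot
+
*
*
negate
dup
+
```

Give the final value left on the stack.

1728

24     : 24
-5     : 24 -5
-1     : 24 -5 -1
over   : 24 -5 -1 -5
over   : 24 -5 -1 -5 -1
+      : 24 -5 -1 -6
swap   : 24 -5 -6 -1
dup    : 24 -5 -6 -1 -1
-      : 24 -5 -6 0
swap   : 24 -5 0 -6
-      : 24 -5 6
-1     : 24 -5 6 -1
rot    : 24 6 -1 -5
+      : 24 6 -6
*      : 24 -36
*      : -864
negate : 864
dup    : 864 864
+      : 1728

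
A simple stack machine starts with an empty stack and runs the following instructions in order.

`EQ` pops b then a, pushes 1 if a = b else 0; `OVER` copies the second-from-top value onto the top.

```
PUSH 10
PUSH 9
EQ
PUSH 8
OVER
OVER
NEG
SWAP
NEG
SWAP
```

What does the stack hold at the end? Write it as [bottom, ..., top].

[0, 8, 0, -8]

PUSH 10 : 10
PUSH 9  : 10 9
EQ      : 0
PUSH 8  : 0 8
OVER    : 0 8 0
OVER    : 0 8 0 8
NEG     : 0 8 0 -8
SWAP    : 0 8 -8 0
NEG     : 0 8 -8 0
SWAP    : 0 8 0 -8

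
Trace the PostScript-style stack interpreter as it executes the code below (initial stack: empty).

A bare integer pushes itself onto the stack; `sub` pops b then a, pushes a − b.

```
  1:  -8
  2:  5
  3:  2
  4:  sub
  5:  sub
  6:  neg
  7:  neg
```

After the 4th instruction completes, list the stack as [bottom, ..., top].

[-8, 3]

-8  → -8
5   → -8 5
2   → -8 5 2
sub → -8 3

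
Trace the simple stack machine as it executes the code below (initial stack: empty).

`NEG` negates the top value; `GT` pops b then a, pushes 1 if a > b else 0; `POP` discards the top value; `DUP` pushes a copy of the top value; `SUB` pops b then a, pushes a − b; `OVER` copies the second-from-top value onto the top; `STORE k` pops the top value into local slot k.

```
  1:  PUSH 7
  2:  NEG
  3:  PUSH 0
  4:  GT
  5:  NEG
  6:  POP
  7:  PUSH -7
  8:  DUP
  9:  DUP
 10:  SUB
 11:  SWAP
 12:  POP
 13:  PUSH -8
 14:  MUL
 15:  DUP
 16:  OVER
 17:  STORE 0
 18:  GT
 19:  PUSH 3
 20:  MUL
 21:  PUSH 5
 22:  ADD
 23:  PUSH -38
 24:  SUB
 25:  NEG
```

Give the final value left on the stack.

PUSH 7   -> 7
NEG      -> -7
PUSH 0   -> -7 0
GT       -> 0
NEG      -> 0
POP      -> (empty)
PUSH -7  -> -7
DUP      -> -7 -7
DUP      -> -7 -7 -7
SUB      -> -7 0
SWAP     -> 0 -7
POP      -> 0
PUSH -8  -> 0 -8
MUL      -> 0
DUP      -> 0 0
OVER     -> 0 0 0
STORE 0  -> 0 0
GT       -> 0
PUSH 3   -> 0 3
MUL      -> 0
PUSH 5   -> 0 5
ADD      -> 5
PUSH -38 -> 5 -38
SUB      -> 43
NEG      -> -43

-43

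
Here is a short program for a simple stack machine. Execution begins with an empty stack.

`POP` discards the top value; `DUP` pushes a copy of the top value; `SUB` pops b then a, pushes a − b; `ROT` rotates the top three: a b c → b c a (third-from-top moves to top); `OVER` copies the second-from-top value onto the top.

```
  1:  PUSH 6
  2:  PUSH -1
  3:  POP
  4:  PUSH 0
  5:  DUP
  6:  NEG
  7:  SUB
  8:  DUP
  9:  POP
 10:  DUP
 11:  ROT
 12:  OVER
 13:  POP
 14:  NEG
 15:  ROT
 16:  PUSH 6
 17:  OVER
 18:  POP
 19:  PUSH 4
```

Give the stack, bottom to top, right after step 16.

[0, -6, 0, 6]

PUSH 6  → [6]
PUSH -1 → [6, -1]
POP     → [6]
PUSH 0  → [6, 0]
DUP     → [6, 0, 0]
NEG     → [6, 0, 0]
SUB     → [6, 0]
DUP     → [6, 0, 0]
POP     → [6, 0]
DUP     → [6, 0, 0]
ROT     → [0, 0, 6]
OVER    → [0, 0, 6, 0]
POP     → [0, 0, 6]
NEG     → [0, 0, -6]
ROT     → [0, -6, 0]
PUSH 6  → [0, -6, 0, 6]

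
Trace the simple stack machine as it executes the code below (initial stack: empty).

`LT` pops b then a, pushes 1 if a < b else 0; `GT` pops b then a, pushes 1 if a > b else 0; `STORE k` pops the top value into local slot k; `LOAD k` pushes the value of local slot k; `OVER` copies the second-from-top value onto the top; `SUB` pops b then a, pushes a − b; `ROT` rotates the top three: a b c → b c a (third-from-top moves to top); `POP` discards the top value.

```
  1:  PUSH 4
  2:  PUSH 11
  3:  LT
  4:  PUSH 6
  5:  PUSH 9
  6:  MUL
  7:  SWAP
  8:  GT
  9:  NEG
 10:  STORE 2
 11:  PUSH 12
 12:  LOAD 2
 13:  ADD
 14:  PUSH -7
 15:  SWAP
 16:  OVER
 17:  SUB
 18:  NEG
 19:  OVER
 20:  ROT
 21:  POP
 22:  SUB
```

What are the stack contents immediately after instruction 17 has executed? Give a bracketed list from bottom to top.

[-7, 18]

PUSH 4  : [4]
PUSH 11 : [4, 11]
LT      : [1]
PUSH 6  : [1, 6]
PUSH 9  : [1, 6, 9]
MUL     : [1, 54]
SWAP    : [54, 1]
GT      : [1]
NEG     : [-1]
STORE 2 : []
PUSH 12 : [12]
LOAD 2  : [12, -1]
ADD     : [11]
PUSH -7 : [11, -7]
SWAP    : [-7, 11]
OVER    : [-7, 11, -7]
SUB     : [-7, 18]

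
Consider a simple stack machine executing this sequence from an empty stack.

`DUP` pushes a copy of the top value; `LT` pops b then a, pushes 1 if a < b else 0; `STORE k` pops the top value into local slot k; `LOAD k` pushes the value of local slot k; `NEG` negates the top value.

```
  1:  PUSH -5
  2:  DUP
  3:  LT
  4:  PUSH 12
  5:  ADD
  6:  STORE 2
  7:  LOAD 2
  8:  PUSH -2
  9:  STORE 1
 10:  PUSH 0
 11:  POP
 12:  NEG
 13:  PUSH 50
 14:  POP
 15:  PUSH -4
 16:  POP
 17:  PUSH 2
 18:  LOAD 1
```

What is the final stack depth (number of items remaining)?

PUSH -5 → [-5]
DUP     → [-5, -5]
LT      → [0]
PUSH 12 → [0, 12]
ADD     → [12]
STORE 2 → []
LOAD 2  → [12]
PUSH -2 → [12, -2]
STORE 1 → [12]
PUSH 0  → [12, 0]
POP     → [12]
NEG     → [-12]
PUSH 50 → [-12, 50]
POP     → [-12]
PUSH -4 → [-12, -4]
POP     → [-12]
PUSH 2  → [-12, 2]
LOAD 1  → [-12, 2, -2]

3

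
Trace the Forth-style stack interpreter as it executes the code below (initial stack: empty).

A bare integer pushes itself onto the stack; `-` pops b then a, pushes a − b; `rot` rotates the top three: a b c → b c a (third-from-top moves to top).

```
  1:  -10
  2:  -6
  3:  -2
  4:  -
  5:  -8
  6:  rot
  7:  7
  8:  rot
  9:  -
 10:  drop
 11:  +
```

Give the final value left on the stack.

-14

-10  → -10
-6   → -10 -6
-2   → -10 -6 -2
-    → -10 -4
-8   → -10 -4 -8
rot  → -4 -8 -10
7    → -4 -8 -10 7
rot  → -4 -10 7 -8
-    → -4 -10 15
drop → -4 -10
+    → -14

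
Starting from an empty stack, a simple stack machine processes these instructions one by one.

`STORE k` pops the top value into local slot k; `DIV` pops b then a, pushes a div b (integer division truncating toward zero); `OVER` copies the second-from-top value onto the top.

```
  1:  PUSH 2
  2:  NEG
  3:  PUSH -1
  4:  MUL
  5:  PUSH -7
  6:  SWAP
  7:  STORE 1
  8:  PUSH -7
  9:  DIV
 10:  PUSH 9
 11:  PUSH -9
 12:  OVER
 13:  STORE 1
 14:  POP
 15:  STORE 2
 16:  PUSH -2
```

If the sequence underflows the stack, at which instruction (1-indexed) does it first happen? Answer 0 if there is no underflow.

0

PUSH 2  → [2]
NEG     → [-2]
PUSH -1 → [-2, -1]
MUL     → [2]
PUSH -7 → [2, -7]
SWAP    → [-7, 2]
STORE 1 → [-7]
PUSH -7 → [-7, -7]
DIV     → [1]
PUSH 9  → [1, 9]
PUSH -9 → [1, 9, -9]
OVER    → [1, 9, -9, 9]
STORE 1 → [1, 9, -9]
POP     → [1, 9]
STORE 2 → [1]
PUSH -2 → [1, -2]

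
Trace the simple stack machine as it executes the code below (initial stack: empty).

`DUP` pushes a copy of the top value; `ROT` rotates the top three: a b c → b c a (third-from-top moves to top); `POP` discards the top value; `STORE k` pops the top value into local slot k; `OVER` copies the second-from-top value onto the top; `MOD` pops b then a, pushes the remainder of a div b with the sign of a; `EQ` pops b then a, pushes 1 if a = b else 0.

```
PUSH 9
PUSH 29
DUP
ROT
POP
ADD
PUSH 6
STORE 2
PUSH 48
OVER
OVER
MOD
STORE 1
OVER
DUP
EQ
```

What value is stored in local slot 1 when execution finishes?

PUSH 9   9
PUSH 29  9 29
DUP      9 29 29
ROT      29 29 9
POP      29 29
ADD      58
PUSH 6   58 6
STORE 2  58
PUSH 48  58 48
OVER     58 48 58
OVER     58 48 58 48
MOD      58 48 10
STORE 1  58 48
OVER     58 48 58
DUP      58 48 58 58
EQ       58 48 1

10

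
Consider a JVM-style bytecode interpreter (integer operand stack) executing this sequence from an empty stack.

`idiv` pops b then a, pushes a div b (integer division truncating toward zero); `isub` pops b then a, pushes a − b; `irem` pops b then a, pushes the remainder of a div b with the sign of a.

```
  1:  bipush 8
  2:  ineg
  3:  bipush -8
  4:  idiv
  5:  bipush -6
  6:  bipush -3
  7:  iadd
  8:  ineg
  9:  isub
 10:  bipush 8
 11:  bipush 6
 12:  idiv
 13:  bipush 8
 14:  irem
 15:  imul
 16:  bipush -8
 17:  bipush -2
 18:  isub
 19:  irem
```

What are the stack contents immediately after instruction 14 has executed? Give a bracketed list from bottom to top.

[-8, 1]

bipush 8  -> [8]
ineg      -> [-8]
bipush -8 -> [-8, -8]
idiv      -> [1]
bipush -6 -> [1, -6]
bipush -3 -> [1, -6, -3]
iadd      -> [1, -9]
ineg      -> [1, 9]
isub      -> [-8]
bipush 8  -> [-8, 8]
bipush 6  -> [-8, 8, 6]
idiv      -> [-8, 1]
bipush 8  -> [-8, 1, 8]
irem      -> [-8, 1]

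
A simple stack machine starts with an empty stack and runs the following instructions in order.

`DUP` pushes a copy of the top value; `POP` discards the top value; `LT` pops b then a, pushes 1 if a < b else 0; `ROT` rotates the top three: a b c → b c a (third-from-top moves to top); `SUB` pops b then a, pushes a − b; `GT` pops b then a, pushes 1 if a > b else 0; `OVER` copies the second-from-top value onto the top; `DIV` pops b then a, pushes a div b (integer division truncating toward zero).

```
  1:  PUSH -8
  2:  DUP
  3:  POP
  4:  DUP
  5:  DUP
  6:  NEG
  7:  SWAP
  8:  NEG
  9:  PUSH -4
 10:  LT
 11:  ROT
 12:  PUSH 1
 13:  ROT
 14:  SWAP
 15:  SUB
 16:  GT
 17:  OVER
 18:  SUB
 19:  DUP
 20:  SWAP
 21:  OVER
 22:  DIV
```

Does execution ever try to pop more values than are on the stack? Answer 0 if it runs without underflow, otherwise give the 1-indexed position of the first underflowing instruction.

PUSH -8  -8
DUP      -8 -8
POP      -8
DUP      -8 -8
DUP      -8 -8 -8
NEG      -8 -8 8
SWAP     -8 8 -8
NEG      -8 8 8
PUSH -4  -8 8 8 -4
LT       -8 8 0
ROT      8 0 -8
PUSH 1   8 0 -8 1
ROT      8 -8 1 0
SWAP     8 -8 0 1
SUB      8 -8 -1
GT       8 0
OVER     8 0 8
SUB      8 -8
DUP      8 -8 -8
SWAP     8 -8 -8
OVER     8 -8 -8 -8
DIV      8 -8 1

0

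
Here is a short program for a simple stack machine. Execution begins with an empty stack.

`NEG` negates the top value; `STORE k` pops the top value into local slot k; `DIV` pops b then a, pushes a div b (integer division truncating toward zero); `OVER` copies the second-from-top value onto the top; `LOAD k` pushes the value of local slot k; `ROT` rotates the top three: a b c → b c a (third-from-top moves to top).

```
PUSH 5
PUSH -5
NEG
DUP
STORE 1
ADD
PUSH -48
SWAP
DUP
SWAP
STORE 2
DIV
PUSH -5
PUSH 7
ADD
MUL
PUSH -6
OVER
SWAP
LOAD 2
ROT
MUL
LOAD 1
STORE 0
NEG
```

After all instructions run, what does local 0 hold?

PUSH 5   -> [5]
PUSH -5  -> [5, -5]
NEG      -> [5, 5]
DUP      -> [5, 5, 5]
STORE 1  -> [5, 5]
ADD      -> [10]
PUSH -48 -> [10, -48]
SWAP     -> [-48, 10]
DUP      -> [-48, 10, 10]
SWAP     -> [-48, 10, 10]
STORE 2  -> [-48, 10]
DIV      -> [-4]
PUSH -5  -> [-4, -5]
PUSH 7   -> [-4, -5, 7]
ADD      -> [-4, 2]
MUL      -> [-8]
PUSH -6  -> [-8, -6]
OVER     -> [-8, -6, -8]
SWAP     -> [-8, -8, -6]
LOAD 2   -> [-8, -8, -6, 10]
ROT      -> [-8, -6, 10, -8]
MUL      -> [-8, -6, -80]
LOAD 1   -> [-8, -6, -80, 5]
STORE 0  -> [-8, -6, -80]
NEG      -> [-8, -6, 80]

5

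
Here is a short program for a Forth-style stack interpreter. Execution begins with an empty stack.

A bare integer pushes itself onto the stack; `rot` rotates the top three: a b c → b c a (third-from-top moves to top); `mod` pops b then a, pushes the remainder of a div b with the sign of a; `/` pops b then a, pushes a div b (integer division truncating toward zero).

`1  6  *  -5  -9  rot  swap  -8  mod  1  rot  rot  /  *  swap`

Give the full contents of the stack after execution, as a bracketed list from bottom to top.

1    -> [1]
6    -> [1, 6]
*    -> [6]
-5   -> [6, -5]
-9   -> [6, -5, -9]
rot  -> [-5, -9, 6]
swap -> [-5, 6, -9]
-8   -> [-5, 6, -9, -8]
mod  -> [-5, 6, -1]
1    -> [-5, 6, -1, 1]
rot  -> [-5, -1, 1, 6]
rot  -> [-5, 1, 6, -1]
/    -> [-5, 1, -6]
*    -> [-5, -6]
swap -> [-6, -5]

[-6, -5]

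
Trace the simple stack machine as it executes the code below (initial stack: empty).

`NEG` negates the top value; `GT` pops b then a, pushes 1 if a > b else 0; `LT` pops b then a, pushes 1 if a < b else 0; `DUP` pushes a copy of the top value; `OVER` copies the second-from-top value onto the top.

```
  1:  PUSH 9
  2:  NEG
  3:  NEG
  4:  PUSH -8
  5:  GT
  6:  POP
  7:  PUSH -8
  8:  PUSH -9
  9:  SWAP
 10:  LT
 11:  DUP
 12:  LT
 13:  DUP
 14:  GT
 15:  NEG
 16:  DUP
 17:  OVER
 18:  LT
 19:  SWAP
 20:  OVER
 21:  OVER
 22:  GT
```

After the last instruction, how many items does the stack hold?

3

PUSH 9  : 9
NEG     : -9
NEG     : 9
PUSH -8 : 9 -8
GT      : 1
POP     : (empty)
PUSH -8 : -8
PUSH -9 : -8 -9
SWAP    : -9 -8
LT      : 1
DUP     : 1 1
LT      : 0
DUP     : 0 0
GT      : 0
NEG     : 0
DUP     : 0 0
OVER    : 0 0 0
LT      : 0 0
SWAP    : 0 0
OVER    : 0 0 0
OVER    : 0 0 0 0
GT      : 0 0 0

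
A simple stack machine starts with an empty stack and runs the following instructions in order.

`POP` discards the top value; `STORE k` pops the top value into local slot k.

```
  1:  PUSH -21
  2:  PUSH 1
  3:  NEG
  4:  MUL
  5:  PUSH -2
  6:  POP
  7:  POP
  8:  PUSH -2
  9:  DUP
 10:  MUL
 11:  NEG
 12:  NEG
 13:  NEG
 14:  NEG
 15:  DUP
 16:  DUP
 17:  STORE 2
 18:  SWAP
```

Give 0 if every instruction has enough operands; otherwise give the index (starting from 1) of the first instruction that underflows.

PUSH -21 : -21
PUSH 1   : -21 1
NEG      : -21 -1
MUL      : 21
PUSH -2  : 21 -2
POP      : 21
POP      : (empty)
PUSH -2  : -2
DUP      : -2 -2
MUL      : 4
NEG      : -4
NEG      : 4
NEG      : -4
NEG      : 4
DUP      : 4 4
DUP      : 4 4 4
STORE 2  : 4 4
SWAP     : 4 4

0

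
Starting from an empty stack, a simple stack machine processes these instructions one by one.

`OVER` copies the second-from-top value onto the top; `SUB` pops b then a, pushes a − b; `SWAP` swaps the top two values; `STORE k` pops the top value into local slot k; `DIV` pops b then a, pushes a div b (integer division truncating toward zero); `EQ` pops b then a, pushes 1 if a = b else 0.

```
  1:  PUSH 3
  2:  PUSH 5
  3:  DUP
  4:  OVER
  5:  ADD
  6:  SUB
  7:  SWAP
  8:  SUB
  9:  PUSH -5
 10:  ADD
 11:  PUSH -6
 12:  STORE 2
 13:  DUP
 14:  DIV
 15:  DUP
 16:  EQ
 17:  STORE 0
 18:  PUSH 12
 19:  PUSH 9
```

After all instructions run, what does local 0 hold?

PUSH 3  → 3
PUSH 5  → 3 5
DUP     → 3 5 5
OVER    → 3 5 5 5
ADD     → 3 5 10
SUB     → 3 -5
SWAP    → -5 3
SUB     → -8
PUSH -5 → -8 -5
ADD     → -13
PUSH -6 → -13 -6
STORE 2 → -13
DUP     → -13 -13
DIV     → 1
DUP     → 1 1
EQ      → 1
STORE 0 → (empty)
PUSH 12 → 12
PUSH 9  → 12 9

1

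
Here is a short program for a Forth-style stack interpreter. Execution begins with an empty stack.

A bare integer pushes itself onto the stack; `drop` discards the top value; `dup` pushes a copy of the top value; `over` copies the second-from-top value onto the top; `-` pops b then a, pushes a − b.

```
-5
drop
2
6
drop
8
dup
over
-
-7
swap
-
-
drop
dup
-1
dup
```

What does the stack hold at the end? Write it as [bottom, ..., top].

-5   : [-5]
drop : []
2    : [2]
6    : [2, 6]
drop : [2]
8    : [2, 8]
dup  : [2, 8, 8]
over : [2, 8, 8, 8]
-    : [2, 8, 0]
-7   : [2, 8, 0, -7]
swap : [2, 8, -7, 0]
-    : [2, 8, -7]
-    : [2, 15]
drop : [2]
dup  : [2, 2]
-1   : [2, 2, -1]
dup  : [2, 2, -1, -1]

[2, 2, -1, -1]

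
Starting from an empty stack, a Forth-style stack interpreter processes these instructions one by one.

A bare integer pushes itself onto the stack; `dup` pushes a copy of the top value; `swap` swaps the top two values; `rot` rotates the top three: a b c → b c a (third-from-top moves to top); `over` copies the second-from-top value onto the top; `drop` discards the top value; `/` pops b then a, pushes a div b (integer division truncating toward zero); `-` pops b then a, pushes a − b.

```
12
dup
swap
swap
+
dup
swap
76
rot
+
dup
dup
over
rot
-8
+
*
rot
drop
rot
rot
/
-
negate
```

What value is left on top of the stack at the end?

-9200

12      12
dup     12 12
swap    12 12
swap    12 12
+       24
dup     24 24
swap    24 24
76      24 24 76
rot     24 76 24
+       24 100
dup     24 100 100
dup     24 100 100 100
over    24 100 100 100 100
rot     24 100 100 100 100
-8      24 100 100 100 100 -8
+       24 100 100 100 92
*       24 100 100 9200
rot     24 100 9200 100
drop    24 100 9200
rot     100 9200 24
rot     9200 24 100
/       9200 0
-       9200
negate  -9200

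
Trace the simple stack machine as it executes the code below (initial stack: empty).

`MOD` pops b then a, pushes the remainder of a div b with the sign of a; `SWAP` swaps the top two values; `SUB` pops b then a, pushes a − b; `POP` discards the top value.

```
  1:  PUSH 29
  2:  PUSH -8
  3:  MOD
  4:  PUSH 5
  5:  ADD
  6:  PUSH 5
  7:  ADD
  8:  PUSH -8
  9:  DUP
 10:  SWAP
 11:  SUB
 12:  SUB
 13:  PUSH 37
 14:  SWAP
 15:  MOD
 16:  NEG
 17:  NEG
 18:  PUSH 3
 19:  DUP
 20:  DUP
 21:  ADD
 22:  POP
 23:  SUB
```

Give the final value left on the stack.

PUSH 29 : [29]
PUSH -8 : [29, -8]
MOD     : [5]
PUSH 5  : [5, 5]
ADD     : [10]
PUSH 5  : [10, 5]
ADD     : [15]
PUSH -8 : [15, -8]
DUP     : [15, -8, -8]
SWAP    : [15, -8, -8]
SUB     : [15, 0]
SUB     : [15]
PUSH 37 : [15, 37]
SWAP    : [37, 15]
MOD     : [7]
NEG     : [-7]
NEG     : [7]
PUSH 3  : [7, 3]
DUP     : [7, 3, 3]
DUP     : [7, 3, 3, 3]
ADD     : [7, 3, 6]
POP     : [7, 3]
SUB     : [4]

4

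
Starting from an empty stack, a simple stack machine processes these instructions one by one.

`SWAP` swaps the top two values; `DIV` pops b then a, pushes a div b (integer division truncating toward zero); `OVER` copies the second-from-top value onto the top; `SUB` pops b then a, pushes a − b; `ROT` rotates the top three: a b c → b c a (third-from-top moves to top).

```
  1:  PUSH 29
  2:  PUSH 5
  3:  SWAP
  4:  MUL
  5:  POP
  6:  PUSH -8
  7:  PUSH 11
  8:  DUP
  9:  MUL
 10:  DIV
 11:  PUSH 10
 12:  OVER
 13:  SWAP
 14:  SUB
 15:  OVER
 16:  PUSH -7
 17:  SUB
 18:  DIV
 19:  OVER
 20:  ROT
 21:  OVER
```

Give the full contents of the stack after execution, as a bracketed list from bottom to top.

[-1, 0, 0, 0]

PUSH 29  29
PUSH 5   29 5
SWAP     5 29
MUL      145
POP      (empty)
PUSH -8  -8
PUSH 11  -8 11
DUP      -8 11 11
MUL      -8 121
DIV      0
PUSH 10  0 10
OVER     0 10 0
SWAP     0 0 10
SUB      0 -10
OVER     0 -10 0
PUSH -7  0 -10 0 -7
SUB      0 -10 7
DIV      0 -1
OVER     0 -1 0
ROT      -1 0 0
OVER     -1 0 0 0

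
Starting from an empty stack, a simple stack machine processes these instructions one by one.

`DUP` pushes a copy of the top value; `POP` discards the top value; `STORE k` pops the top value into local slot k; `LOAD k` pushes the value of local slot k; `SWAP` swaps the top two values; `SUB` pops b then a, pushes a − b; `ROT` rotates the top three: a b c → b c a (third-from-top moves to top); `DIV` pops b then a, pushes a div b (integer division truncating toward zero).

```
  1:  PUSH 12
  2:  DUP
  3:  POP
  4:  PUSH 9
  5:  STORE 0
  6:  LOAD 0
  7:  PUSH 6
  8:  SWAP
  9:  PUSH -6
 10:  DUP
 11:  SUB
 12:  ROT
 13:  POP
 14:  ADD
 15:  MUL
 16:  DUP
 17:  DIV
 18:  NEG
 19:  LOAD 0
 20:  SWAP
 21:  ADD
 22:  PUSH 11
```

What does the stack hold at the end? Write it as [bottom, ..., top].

PUSH 12  12
DUP      12 12
POP      12
PUSH 9   12 9
STORE 0  12
LOAD 0   12 9
PUSH 6   12 9 6
SWAP     12 6 9
PUSH -6  12 6 9 -6
DUP      12 6 9 -6 -6
SUB      12 6 9 0
ROT      12 9 0 6
POP      12 9 0
ADD      12 9
MUL      108
DUP      108 108
DIV      1
NEG      -1
LOAD 0   -1 9
SWAP     9 -1
ADD      8
PUSH 11  8 11

[8, 11]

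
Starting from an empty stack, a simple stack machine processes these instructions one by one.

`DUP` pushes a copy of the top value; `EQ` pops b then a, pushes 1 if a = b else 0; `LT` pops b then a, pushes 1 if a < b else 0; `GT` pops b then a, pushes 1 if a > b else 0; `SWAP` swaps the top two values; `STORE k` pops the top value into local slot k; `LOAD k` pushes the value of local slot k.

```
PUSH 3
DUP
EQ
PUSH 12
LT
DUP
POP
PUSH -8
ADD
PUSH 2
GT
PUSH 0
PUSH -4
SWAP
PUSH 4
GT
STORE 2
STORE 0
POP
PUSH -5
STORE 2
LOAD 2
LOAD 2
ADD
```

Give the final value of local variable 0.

PUSH 3  -> [3]
DUP     -> [3, 3]
EQ      -> [1]
PUSH 12 -> [1, 12]
LT      -> [1]
DUP     -> [1, 1]
POP     -> [1]
PUSH -8 -> [1, -8]
ADD     -> [-7]
PUSH 2  -> [-7, 2]
GT      -> [0]
PUSH 0  -> [0, 0]
PUSH -4 -> [0, 0, -4]
SWAP    -> [0, -4, 0]
PUSH 4  -> [0, -4, 0, 4]
GT      -> [0, -4, 0]
STORE 2 -> [0, -4]
STORE 0 -> [0]
POP     -> []
PUSH -5 -> [-5]
STORE 2 -> []
LOAD 2  -> [-5]
LOAD 2  -> [-5, -5]
ADD     -> [-10]

-4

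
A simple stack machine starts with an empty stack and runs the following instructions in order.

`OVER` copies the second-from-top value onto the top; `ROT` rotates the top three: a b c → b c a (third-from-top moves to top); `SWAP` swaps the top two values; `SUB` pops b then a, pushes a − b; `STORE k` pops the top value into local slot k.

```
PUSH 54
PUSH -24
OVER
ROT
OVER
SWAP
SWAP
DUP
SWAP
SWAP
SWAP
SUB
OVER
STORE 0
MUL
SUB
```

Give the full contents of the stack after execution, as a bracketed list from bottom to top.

[-24, 54]

PUSH 54  -> [54]
PUSH -24 -> [54, -24]
OVER     -> [54, -24, 54]
ROT      -> [-24, 54, 54]
OVER     -> [-24, 54, 54, 54]
SWAP     -> [-24, 54, 54, 54]
SWAP     -> [-24, 54, 54, 54]
DUP      -> [-24, 54, 54, 54, 54]
SWAP     -> [-24, 54, 54, 54, 54]
SWAP     -> [-24, 54, 54, 54, 54]
SWAP     -> [-24, 54, 54, 54, 54]
SUB      -> [-24, 54, 54, 0]
OVER     -> [-24, 54, 54, 0, 54]
STORE 0  -> [-24, 54, 54, 0]
MUL      -> [-24, 54, 0]
SUB      -> [-24, 54]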